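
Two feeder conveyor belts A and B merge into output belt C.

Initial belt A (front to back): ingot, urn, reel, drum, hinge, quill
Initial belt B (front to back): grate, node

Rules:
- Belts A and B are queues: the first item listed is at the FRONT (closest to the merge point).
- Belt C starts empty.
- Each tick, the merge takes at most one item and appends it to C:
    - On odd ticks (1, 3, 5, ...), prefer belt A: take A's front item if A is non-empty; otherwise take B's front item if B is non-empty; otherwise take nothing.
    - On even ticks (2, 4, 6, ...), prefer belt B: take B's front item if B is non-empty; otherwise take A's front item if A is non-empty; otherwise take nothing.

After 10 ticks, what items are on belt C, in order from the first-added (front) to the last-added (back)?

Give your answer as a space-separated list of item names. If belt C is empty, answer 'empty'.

Tick 1: prefer A, take ingot from A; A=[urn,reel,drum,hinge,quill] B=[grate,node] C=[ingot]
Tick 2: prefer B, take grate from B; A=[urn,reel,drum,hinge,quill] B=[node] C=[ingot,grate]
Tick 3: prefer A, take urn from A; A=[reel,drum,hinge,quill] B=[node] C=[ingot,grate,urn]
Tick 4: prefer B, take node from B; A=[reel,drum,hinge,quill] B=[-] C=[ingot,grate,urn,node]
Tick 5: prefer A, take reel from A; A=[drum,hinge,quill] B=[-] C=[ingot,grate,urn,node,reel]
Tick 6: prefer B, take drum from A; A=[hinge,quill] B=[-] C=[ingot,grate,urn,node,reel,drum]
Tick 7: prefer A, take hinge from A; A=[quill] B=[-] C=[ingot,grate,urn,node,reel,drum,hinge]
Tick 8: prefer B, take quill from A; A=[-] B=[-] C=[ingot,grate,urn,node,reel,drum,hinge,quill]
Tick 9: prefer A, both empty, nothing taken; A=[-] B=[-] C=[ingot,grate,urn,node,reel,drum,hinge,quill]
Tick 10: prefer B, both empty, nothing taken; A=[-] B=[-] C=[ingot,grate,urn,node,reel,drum,hinge,quill]

Answer: ingot grate urn node reel drum hinge quill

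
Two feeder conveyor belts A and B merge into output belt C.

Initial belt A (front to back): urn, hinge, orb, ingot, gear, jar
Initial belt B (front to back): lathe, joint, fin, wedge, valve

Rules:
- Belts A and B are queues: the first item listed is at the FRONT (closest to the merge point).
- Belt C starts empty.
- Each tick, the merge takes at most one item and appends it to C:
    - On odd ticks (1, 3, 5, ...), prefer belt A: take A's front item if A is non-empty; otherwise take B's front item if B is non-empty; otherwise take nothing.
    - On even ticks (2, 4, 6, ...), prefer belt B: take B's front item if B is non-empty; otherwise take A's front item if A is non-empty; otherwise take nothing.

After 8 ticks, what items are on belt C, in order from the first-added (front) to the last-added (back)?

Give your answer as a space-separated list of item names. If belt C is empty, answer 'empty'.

Answer: urn lathe hinge joint orb fin ingot wedge

Derivation:
Tick 1: prefer A, take urn from A; A=[hinge,orb,ingot,gear,jar] B=[lathe,joint,fin,wedge,valve] C=[urn]
Tick 2: prefer B, take lathe from B; A=[hinge,orb,ingot,gear,jar] B=[joint,fin,wedge,valve] C=[urn,lathe]
Tick 3: prefer A, take hinge from A; A=[orb,ingot,gear,jar] B=[joint,fin,wedge,valve] C=[urn,lathe,hinge]
Tick 4: prefer B, take joint from B; A=[orb,ingot,gear,jar] B=[fin,wedge,valve] C=[urn,lathe,hinge,joint]
Tick 5: prefer A, take orb from A; A=[ingot,gear,jar] B=[fin,wedge,valve] C=[urn,lathe,hinge,joint,orb]
Tick 6: prefer B, take fin from B; A=[ingot,gear,jar] B=[wedge,valve] C=[urn,lathe,hinge,joint,orb,fin]
Tick 7: prefer A, take ingot from A; A=[gear,jar] B=[wedge,valve] C=[urn,lathe,hinge,joint,orb,fin,ingot]
Tick 8: prefer B, take wedge from B; A=[gear,jar] B=[valve] C=[urn,lathe,hinge,joint,orb,fin,ingot,wedge]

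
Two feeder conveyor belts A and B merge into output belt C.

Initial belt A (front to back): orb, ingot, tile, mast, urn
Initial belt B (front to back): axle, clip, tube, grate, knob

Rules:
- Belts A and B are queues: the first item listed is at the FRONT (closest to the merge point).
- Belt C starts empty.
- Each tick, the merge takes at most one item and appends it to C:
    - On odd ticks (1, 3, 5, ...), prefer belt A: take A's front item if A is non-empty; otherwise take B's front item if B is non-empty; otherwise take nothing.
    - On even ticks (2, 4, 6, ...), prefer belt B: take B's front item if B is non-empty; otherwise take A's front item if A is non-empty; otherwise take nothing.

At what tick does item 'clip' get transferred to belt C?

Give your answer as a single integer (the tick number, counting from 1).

Answer: 4

Derivation:
Tick 1: prefer A, take orb from A; A=[ingot,tile,mast,urn] B=[axle,clip,tube,grate,knob] C=[orb]
Tick 2: prefer B, take axle from B; A=[ingot,tile,mast,urn] B=[clip,tube,grate,knob] C=[orb,axle]
Tick 3: prefer A, take ingot from A; A=[tile,mast,urn] B=[clip,tube,grate,knob] C=[orb,axle,ingot]
Tick 4: prefer B, take clip from B; A=[tile,mast,urn] B=[tube,grate,knob] C=[orb,axle,ingot,clip]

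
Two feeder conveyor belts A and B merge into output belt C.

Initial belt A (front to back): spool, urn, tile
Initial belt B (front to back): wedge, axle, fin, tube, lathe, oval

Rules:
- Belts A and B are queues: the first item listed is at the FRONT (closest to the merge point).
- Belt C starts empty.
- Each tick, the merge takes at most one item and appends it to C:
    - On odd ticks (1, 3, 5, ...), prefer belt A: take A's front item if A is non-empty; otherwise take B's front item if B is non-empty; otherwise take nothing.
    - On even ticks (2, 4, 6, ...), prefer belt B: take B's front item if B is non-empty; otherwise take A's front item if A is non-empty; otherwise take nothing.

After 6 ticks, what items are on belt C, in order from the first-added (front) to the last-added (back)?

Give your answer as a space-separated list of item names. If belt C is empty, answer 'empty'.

Tick 1: prefer A, take spool from A; A=[urn,tile] B=[wedge,axle,fin,tube,lathe,oval] C=[spool]
Tick 2: prefer B, take wedge from B; A=[urn,tile] B=[axle,fin,tube,lathe,oval] C=[spool,wedge]
Tick 3: prefer A, take urn from A; A=[tile] B=[axle,fin,tube,lathe,oval] C=[spool,wedge,urn]
Tick 4: prefer B, take axle from B; A=[tile] B=[fin,tube,lathe,oval] C=[spool,wedge,urn,axle]
Tick 5: prefer A, take tile from A; A=[-] B=[fin,tube,lathe,oval] C=[spool,wedge,urn,axle,tile]
Tick 6: prefer B, take fin from B; A=[-] B=[tube,lathe,oval] C=[spool,wedge,urn,axle,tile,fin]

Answer: spool wedge urn axle tile fin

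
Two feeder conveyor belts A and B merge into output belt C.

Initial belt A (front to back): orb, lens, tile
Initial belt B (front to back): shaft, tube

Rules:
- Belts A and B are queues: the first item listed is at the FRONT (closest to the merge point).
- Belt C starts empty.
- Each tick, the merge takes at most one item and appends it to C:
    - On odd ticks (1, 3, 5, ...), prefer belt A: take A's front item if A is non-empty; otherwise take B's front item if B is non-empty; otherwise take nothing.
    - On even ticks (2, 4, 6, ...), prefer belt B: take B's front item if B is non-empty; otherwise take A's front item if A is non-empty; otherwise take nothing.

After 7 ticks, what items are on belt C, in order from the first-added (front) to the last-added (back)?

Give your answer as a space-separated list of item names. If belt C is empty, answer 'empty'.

Answer: orb shaft lens tube tile

Derivation:
Tick 1: prefer A, take orb from A; A=[lens,tile] B=[shaft,tube] C=[orb]
Tick 2: prefer B, take shaft from B; A=[lens,tile] B=[tube] C=[orb,shaft]
Tick 3: prefer A, take lens from A; A=[tile] B=[tube] C=[orb,shaft,lens]
Tick 4: prefer B, take tube from B; A=[tile] B=[-] C=[orb,shaft,lens,tube]
Tick 5: prefer A, take tile from A; A=[-] B=[-] C=[orb,shaft,lens,tube,tile]
Tick 6: prefer B, both empty, nothing taken; A=[-] B=[-] C=[orb,shaft,lens,tube,tile]
Tick 7: prefer A, both empty, nothing taken; A=[-] B=[-] C=[orb,shaft,lens,tube,tile]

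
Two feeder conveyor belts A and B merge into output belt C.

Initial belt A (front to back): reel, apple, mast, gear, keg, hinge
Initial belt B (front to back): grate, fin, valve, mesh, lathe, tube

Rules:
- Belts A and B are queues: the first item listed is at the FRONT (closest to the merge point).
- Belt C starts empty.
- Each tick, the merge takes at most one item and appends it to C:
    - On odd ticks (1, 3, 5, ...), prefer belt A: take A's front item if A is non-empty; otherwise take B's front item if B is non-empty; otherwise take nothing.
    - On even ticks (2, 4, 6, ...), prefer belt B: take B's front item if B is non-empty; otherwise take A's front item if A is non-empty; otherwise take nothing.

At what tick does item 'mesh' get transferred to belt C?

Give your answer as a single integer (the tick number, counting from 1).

Tick 1: prefer A, take reel from A; A=[apple,mast,gear,keg,hinge] B=[grate,fin,valve,mesh,lathe,tube] C=[reel]
Tick 2: prefer B, take grate from B; A=[apple,mast,gear,keg,hinge] B=[fin,valve,mesh,lathe,tube] C=[reel,grate]
Tick 3: prefer A, take apple from A; A=[mast,gear,keg,hinge] B=[fin,valve,mesh,lathe,tube] C=[reel,grate,apple]
Tick 4: prefer B, take fin from B; A=[mast,gear,keg,hinge] B=[valve,mesh,lathe,tube] C=[reel,grate,apple,fin]
Tick 5: prefer A, take mast from A; A=[gear,keg,hinge] B=[valve,mesh,lathe,tube] C=[reel,grate,apple,fin,mast]
Tick 6: prefer B, take valve from B; A=[gear,keg,hinge] B=[mesh,lathe,tube] C=[reel,grate,apple,fin,mast,valve]
Tick 7: prefer A, take gear from A; A=[keg,hinge] B=[mesh,lathe,tube] C=[reel,grate,apple,fin,mast,valve,gear]
Tick 8: prefer B, take mesh from B; A=[keg,hinge] B=[lathe,tube] C=[reel,grate,apple,fin,mast,valve,gear,mesh]

Answer: 8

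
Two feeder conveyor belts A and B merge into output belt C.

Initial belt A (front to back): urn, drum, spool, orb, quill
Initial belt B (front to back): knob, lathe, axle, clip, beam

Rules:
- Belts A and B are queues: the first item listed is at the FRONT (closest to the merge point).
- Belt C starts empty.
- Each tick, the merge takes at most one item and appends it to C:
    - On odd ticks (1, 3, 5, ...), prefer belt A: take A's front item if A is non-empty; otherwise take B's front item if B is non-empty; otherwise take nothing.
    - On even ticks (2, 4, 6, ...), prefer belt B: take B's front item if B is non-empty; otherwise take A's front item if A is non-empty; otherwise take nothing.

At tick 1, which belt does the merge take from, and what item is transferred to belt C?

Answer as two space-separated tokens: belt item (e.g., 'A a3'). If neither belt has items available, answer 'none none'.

Tick 1: prefer A, take urn from A; A=[drum,spool,orb,quill] B=[knob,lathe,axle,clip,beam] C=[urn]

Answer: A urn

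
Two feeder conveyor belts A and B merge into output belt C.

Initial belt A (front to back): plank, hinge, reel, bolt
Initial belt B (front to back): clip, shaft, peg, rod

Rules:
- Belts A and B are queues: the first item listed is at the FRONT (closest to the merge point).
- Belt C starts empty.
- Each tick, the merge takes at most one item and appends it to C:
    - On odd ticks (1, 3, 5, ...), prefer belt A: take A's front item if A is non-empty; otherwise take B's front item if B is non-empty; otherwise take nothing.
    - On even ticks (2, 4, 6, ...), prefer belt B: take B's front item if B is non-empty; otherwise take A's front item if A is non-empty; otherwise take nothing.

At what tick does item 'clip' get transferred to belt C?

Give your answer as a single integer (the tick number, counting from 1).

Tick 1: prefer A, take plank from A; A=[hinge,reel,bolt] B=[clip,shaft,peg,rod] C=[plank]
Tick 2: prefer B, take clip from B; A=[hinge,reel,bolt] B=[shaft,peg,rod] C=[plank,clip]

Answer: 2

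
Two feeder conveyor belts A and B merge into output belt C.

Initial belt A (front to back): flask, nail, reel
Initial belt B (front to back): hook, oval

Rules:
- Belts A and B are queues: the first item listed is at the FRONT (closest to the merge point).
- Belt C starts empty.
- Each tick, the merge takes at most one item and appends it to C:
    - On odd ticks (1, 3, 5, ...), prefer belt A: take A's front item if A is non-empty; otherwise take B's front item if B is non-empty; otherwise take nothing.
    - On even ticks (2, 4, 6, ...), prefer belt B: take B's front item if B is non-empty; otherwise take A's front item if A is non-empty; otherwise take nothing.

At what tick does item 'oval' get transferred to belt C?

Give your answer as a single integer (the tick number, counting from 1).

Tick 1: prefer A, take flask from A; A=[nail,reel] B=[hook,oval] C=[flask]
Tick 2: prefer B, take hook from B; A=[nail,reel] B=[oval] C=[flask,hook]
Tick 3: prefer A, take nail from A; A=[reel] B=[oval] C=[flask,hook,nail]
Tick 4: prefer B, take oval from B; A=[reel] B=[-] C=[flask,hook,nail,oval]

Answer: 4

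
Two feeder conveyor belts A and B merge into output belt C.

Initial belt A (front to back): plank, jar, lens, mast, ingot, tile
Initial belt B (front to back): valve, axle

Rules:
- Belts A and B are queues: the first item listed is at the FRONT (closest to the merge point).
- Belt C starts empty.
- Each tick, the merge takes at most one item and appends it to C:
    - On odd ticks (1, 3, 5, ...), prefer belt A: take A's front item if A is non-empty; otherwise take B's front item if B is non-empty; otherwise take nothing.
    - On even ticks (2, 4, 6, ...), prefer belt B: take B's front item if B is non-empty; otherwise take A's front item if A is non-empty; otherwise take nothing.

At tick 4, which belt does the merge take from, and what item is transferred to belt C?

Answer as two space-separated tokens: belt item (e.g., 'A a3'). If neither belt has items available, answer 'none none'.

Tick 1: prefer A, take plank from A; A=[jar,lens,mast,ingot,tile] B=[valve,axle] C=[plank]
Tick 2: prefer B, take valve from B; A=[jar,lens,mast,ingot,tile] B=[axle] C=[plank,valve]
Tick 3: prefer A, take jar from A; A=[lens,mast,ingot,tile] B=[axle] C=[plank,valve,jar]
Tick 4: prefer B, take axle from B; A=[lens,mast,ingot,tile] B=[-] C=[plank,valve,jar,axle]

Answer: B axle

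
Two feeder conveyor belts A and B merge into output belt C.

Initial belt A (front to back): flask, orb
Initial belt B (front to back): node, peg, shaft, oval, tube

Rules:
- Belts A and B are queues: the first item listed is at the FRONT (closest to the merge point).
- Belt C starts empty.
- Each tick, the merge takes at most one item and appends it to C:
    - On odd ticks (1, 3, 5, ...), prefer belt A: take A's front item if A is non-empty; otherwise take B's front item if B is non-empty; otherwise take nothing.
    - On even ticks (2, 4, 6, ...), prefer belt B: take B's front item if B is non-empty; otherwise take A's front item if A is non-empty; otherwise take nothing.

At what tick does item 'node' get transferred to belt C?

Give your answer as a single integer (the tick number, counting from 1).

Tick 1: prefer A, take flask from A; A=[orb] B=[node,peg,shaft,oval,tube] C=[flask]
Tick 2: prefer B, take node from B; A=[orb] B=[peg,shaft,oval,tube] C=[flask,node]

Answer: 2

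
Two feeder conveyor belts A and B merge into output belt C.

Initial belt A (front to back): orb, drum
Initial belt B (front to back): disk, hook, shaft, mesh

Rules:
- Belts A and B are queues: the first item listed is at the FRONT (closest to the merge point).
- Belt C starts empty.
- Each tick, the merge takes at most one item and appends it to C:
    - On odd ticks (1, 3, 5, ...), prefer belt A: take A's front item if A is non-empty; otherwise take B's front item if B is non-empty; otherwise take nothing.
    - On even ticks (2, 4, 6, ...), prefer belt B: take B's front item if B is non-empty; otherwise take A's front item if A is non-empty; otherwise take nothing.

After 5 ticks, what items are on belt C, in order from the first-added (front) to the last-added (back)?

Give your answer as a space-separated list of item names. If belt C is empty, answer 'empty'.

Answer: orb disk drum hook shaft

Derivation:
Tick 1: prefer A, take orb from A; A=[drum] B=[disk,hook,shaft,mesh] C=[orb]
Tick 2: prefer B, take disk from B; A=[drum] B=[hook,shaft,mesh] C=[orb,disk]
Tick 3: prefer A, take drum from A; A=[-] B=[hook,shaft,mesh] C=[orb,disk,drum]
Tick 4: prefer B, take hook from B; A=[-] B=[shaft,mesh] C=[orb,disk,drum,hook]
Tick 5: prefer A, take shaft from B; A=[-] B=[mesh] C=[orb,disk,drum,hook,shaft]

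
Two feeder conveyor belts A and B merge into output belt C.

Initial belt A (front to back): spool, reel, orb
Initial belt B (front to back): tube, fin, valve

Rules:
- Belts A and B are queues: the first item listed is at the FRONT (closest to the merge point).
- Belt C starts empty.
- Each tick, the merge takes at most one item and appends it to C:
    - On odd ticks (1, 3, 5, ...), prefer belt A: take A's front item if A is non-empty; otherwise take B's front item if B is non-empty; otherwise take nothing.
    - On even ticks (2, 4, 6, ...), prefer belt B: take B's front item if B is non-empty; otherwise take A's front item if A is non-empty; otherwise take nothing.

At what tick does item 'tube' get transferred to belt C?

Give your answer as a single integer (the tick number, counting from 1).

Answer: 2

Derivation:
Tick 1: prefer A, take spool from A; A=[reel,orb] B=[tube,fin,valve] C=[spool]
Tick 2: prefer B, take tube from B; A=[reel,orb] B=[fin,valve] C=[spool,tube]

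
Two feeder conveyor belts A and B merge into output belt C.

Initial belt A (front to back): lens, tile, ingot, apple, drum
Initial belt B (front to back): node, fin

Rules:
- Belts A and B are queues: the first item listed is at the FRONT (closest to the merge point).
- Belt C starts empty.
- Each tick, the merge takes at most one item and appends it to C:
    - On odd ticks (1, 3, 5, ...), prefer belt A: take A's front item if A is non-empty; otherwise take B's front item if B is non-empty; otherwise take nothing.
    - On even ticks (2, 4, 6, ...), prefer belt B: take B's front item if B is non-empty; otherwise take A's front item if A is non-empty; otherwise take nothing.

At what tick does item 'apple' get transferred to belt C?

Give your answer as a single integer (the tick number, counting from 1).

Tick 1: prefer A, take lens from A; A=[tile,ingot,apple,drum] B=[node,fin] C=[lens]
Tick 2: prefer B, take node from B; A=[tile,ingot,apple,drum] B=[fin] C=[lens,node]
Tick 3: prefer A, take tile from A; A=[ingot,apple,drum] B=[fin] C=[lens,node,tile]
Tick 4: prefer B, take fin from B; A=[ingot,apple,drum] B=[-] C=[lens,node,tile,fin]
Tick 5: prefer A, take ingot from A; A=[apple,drum] B=[-] C=[lens,node,tile,fin,ingot]
Tick 6: prefer B, take apple from A; A=[drum] B=[-] C=[lens,node,tile,fin,ingot,apple]

Answer: 6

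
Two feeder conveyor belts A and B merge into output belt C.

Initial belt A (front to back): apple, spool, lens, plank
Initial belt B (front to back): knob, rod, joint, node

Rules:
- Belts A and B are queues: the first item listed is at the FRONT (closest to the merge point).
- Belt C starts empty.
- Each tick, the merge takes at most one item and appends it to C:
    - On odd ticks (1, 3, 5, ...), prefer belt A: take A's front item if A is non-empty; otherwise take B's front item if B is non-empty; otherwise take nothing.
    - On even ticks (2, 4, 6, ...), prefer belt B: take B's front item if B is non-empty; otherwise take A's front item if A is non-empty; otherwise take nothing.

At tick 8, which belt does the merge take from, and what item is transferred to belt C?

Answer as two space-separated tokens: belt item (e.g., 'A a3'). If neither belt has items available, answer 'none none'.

Answer: B node

Derivation:
Tick 1: prefer A, take apple from A; A=[spool,lens,plank] B=[knob,rod,joint,node] C=[apple]
Tick 2: prefer B, take knob from B; A=[spool,lens,plank] B=[rod,joint,node] C=[apple,knob]
Tick 3: prefer A, take spool from A; A=[lens,plank] B=[rod,joint,node] C=[apple,knob,spool]
Tick 4: prefer B, take rod from B; A=[lens,plank] B=[joint,node] C=[apple,knob,spool,rod]
Tick 5: prefer A, take lens from A; A=[plank] B=[joint,node] C=[apple,knob,spool,rod,lens]
Tick 6: prefer B, take joint from B; A=[plank] B=[node] C=[apple,knob,spool,rod,lens,joint]
Tick 7: prefer A, take plank from A; A=[-] B=[node] C=[apple,knob,spool,rod,lens,joint,plank]
Tick 8: prefer B, take node from B; A=[-] B=[-] C=[apple,knob,spool,rod,lens,joint,plank,node]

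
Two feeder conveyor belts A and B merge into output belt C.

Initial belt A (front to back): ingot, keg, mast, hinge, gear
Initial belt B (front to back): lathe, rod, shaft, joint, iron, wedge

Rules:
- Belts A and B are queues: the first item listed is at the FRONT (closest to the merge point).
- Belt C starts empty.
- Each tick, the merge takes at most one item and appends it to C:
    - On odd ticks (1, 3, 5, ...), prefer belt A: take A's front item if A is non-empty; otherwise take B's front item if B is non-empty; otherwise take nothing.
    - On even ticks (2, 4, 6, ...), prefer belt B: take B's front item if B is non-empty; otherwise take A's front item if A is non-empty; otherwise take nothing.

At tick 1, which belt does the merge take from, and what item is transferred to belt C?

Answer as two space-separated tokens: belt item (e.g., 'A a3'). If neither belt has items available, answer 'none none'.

Answer: A ingot

Derivation:
Tick 1: prefer A, take ingot from A; A=[keg,mast,hinge,gear] B=[lathe,rod,shaft,joint,iron,wedge] C=[ingot]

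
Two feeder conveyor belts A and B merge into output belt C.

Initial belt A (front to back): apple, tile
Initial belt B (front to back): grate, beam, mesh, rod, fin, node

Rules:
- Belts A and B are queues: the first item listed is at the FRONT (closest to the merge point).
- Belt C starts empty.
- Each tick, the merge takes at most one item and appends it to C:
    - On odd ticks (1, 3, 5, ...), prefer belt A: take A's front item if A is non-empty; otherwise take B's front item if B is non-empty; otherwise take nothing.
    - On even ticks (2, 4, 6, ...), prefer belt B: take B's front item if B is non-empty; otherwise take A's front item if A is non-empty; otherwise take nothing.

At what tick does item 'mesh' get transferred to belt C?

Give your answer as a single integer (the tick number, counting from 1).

Answer: 5

Derivation:
Tick 1: prefer A, take apple from A; A=[tile] B=[grate,beam,mesh,rod,fin,node] C=[apple]
Tick 2: prefer B, take grate from B; A=[tile] B=[beam,mesh,rod,fin,node] C=[apple,grate]
Tick 3: prefer A, take tile from A; A=[-] B=[beam,mesh,rod,fin,node] C=[apple,grate,tile]
Tick 4: prefer B, take beam from B; A=[-] B=[mesh,rod,fin,node] C=[apple,grate,tile,beam]
Tick 5: prefer A, take mesh from B; A=[-] B=[rod,fin,node] C=[apple,grate,tile,beam,mesh]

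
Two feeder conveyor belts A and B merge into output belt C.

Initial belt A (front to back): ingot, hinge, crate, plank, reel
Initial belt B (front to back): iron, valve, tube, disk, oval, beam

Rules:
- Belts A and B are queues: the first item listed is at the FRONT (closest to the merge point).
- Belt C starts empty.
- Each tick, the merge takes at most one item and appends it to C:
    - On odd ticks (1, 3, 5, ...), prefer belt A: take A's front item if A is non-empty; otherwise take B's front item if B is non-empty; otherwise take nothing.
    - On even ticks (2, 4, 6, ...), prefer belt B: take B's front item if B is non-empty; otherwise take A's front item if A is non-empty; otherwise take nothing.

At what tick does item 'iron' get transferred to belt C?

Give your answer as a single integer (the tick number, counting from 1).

Answer: 2

Derivation:
Tick 1: prefer A, take ingot from A; A=[hinge,crate,plank,reel] B=[iron,valve,tube,disk,oval,beam] C=[ingot]
Tick 2: prefer B, take iron from B; A=[hinge,crate,plank,reel] B=[valve,tube,disk,oval,beam] C=[ingot,iron]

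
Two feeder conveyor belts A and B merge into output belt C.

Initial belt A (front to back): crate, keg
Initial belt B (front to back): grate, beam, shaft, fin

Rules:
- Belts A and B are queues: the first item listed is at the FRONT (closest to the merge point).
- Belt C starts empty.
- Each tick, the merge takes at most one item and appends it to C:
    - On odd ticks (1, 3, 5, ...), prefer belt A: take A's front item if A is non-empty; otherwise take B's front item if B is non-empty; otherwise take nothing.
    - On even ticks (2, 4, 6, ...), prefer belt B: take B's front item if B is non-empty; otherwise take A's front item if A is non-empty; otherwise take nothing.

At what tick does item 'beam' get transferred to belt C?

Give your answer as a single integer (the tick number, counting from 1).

Tick 1: prefer A, take crate from A; A=[keg] B=[grate,beam,shaft,fin] C=[crate]
Tick 2: prefer B, take grate from B; A=[keg] B=[beam,shaft,fin] C=[crate,grate]
Tick 3: prefer A, take keg from A; A=[-] B=[beam,shaft,fin] C=[crate,grate,keg]
Tick 4: prefer B, take beam from B; A=[-] B=[shaft,fin] C=[crate,grate,keg,beam]

Answer: 4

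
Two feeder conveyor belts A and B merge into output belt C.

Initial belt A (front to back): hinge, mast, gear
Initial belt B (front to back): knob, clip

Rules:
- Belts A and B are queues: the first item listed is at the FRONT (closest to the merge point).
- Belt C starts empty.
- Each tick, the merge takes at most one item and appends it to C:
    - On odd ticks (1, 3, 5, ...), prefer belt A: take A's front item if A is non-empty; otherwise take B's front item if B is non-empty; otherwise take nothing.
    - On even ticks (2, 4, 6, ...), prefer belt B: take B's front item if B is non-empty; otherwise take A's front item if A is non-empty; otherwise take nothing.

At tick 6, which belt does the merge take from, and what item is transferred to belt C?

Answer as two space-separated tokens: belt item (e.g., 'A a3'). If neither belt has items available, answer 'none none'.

Tick 1: prefer A, take hinge from A; A=[mast,gear] B=[knob,clip] C=[hinge]
Tick 2: prefer B, take knob from B; A=[mast,gear] B=[clip] C=[hinge,knob]
Tick 3: prefer A, take mast from A; A=[gear] B=[clip] C=[hinge,knob,mast]
Tick 4: prefer B, take clip from B; A=[gear] B=[-] C=[hinge,knob,mast,clip]
Tick 5: prefer A, take gear from A; A=[-] B=[-] C=[hinge,knob,mast,clip,gear]
Tick 6: prefer B, both empty, nothing taken; A=[-] B=[-] C=[hinge,knob,mast,clip,gear]

Answer: none none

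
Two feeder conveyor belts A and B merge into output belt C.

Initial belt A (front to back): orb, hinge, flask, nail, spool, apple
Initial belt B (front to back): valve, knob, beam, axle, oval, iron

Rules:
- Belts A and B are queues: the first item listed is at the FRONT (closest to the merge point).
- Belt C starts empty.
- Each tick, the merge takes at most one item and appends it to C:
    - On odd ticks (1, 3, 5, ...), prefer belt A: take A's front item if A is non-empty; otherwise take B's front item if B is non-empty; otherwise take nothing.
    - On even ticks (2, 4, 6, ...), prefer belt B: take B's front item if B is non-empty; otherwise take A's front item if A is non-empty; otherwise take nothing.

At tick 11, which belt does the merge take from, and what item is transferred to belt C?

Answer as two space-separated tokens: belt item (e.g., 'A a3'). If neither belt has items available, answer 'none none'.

Tick 1: prefer A, take orb from A; A=[hinge,flask,nail,spool,apple] B=[valve,knob,beam,axle,oval,iron] C=[orb]
Tick 2: prefer B, take valve from B; A=[hinge,flask,nail,spool,apple] B=[knob,beam,axle,oval,iron] C=[orb,valve]
Tick 3: prefer A, take hinge from A; A=[flask,nail,spool,apple] B=[knob,beam,axle,oval,iron] C=[orb,valve,hinge]
Tick 4: prefer B, take knob from B; A=[flask,nail,spool,apple] B=[beam,axle,oval,iron] C=[orb,valve,hinge,knob]
Tick 5: prefer A, take flask from A; A=[nail,spool,apple] B=[beam,axle,oval,iron] C=[orb,valve,hinge,knob,flask]
Tick 6: prefer B, take beam from B; A=[nail,spool,apple] B=[axle,oval,iron] C=[orb,valve,hinge,knob,flask,beam]
Tick 7: prefer A, take nail from A; A=[spool,apple] B=[axle,oval,iron] C=[orb,valve,hinge,knob,flask,beam,nail]
Tick 8: prefer B, take axle from B; A=[spool,apple] B=[oval,iron] C=[orb,valve,hinge,knob,flask,beam,nail,axle]
Tick 9: prefer A, take spool from A; A=[apple] B=[oval,iron] C=[orb,valve,hinge,knob,flask,beam,nail,axle,spool]
Tick 10: prefer B, take oval from B; A=[apple] B=[iron] C=[orb,valve,hinge,knob,flask,beam,nail,axle,spool,oval]
Tick 11: prefer A, take apple from A; A=[-] B=[iron] C=[orb,valve,hinge,knob,flask,beam,nail,axle,spool,oval,apple]

Answer: A apple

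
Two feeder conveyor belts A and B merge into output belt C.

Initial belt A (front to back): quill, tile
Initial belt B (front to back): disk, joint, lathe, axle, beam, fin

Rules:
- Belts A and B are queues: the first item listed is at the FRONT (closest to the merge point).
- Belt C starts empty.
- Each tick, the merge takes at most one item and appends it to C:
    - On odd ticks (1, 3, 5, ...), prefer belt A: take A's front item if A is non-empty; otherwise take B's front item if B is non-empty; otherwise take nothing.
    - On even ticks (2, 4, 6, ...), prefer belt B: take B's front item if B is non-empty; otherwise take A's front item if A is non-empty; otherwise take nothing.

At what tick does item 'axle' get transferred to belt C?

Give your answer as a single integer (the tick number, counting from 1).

Answer: 6

Derivation:
Tick 1: prefer A, take quill from A; A=[tile] B=[disk,joint,lathe,axle,beam,fin] C=[quill]
Tick 2: prefer B, take disk from B; A=[tile] B=[joint,lathe,axle,beam,fin] C=[quill,disk]
Tick 3: prefer A, take tile from A; A=[-] B=[joint,lathe,axle,beam,fin] C=[quill,disk,tile]
Tick 4: prefer B, take joint from B; A=[-] B=[lathe,axle,beam,fin] C=[quill,disk,tile,joint]
Tick 5: prefer A, take lathe from B; A=[-] B=[axle,beam,fin] C=[quill,disk,tile,joint,lathe]
Tick 6: prefer B, take axle from B; A=[-] B=[beam,fin] C=[quill,disk,tile,joint,lathe,axle]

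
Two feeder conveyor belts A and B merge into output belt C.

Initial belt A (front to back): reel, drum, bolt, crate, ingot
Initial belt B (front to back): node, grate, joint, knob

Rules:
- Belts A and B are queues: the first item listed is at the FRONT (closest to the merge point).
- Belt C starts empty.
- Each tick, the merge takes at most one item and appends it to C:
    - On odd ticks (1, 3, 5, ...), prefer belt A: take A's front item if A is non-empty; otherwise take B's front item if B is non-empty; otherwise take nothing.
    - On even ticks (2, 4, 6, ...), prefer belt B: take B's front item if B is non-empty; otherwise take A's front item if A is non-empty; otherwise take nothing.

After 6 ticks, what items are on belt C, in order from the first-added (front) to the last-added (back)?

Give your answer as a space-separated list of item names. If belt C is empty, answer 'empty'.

Answer: reel node drum grate bolt joint

Derivation:
Tick 1: prefer A, take reel from A; A=[drum,bolt,crate,ingot] B=[node,grate,joint,knob] C=[reel]
Tick 2: prefer B, take node from B; A=[drum,bolt,crate,ingot] B=[grate,joint,knob] C=[reel,node]
Tick 3: prefer A, take drum from A; A=[bolt,crate,ingot] B=[grate,joint,knob] C=[reel,node,drum]
Tick 4: prefer B, take grate from B; A=[bolt,crate,ingot] B=[joint,knob] C=[reel,node,drum,grate]
Tick 5: prefer A, take bolt from A; A=[crate,ingot] B=[joint,knob] C=[reel,node,drum,grate,bolt]
Tick 6: prefer B, take joint from B; A=[crate,ingot] B=[knob] C=[reel,node,drum,grate,bolt,joint]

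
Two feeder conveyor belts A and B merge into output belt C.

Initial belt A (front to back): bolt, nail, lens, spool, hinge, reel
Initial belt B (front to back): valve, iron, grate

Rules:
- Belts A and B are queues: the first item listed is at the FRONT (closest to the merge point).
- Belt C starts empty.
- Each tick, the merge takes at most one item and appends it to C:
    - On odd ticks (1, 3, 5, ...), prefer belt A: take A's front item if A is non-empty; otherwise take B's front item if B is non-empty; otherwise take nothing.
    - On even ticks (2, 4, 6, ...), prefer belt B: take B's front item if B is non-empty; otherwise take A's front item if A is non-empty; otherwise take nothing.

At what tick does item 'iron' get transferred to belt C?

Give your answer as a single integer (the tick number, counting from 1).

Answer: 4

Derivation:
Tick 1: prefer A, take bolt from A; A=[nail,lens,spool,hinge,reel] B=[valve,iron,grate] C=[bolt]
Tick 2: prefer B, take valve from B; A=[nail,lens,spool,hinge,reel] B=[iron,grate] C=[bolt,valve]
Tick 3: prefer A, take nail from A; A=[lens,spool,hinge,reel] B=[iron,grate] C=[bolt,valve,nail]
Tick 4: prefer B, take iron from B; A=[lens,spool,hinge,reel] B=[grate] C=[bolt,valve,nail,iron]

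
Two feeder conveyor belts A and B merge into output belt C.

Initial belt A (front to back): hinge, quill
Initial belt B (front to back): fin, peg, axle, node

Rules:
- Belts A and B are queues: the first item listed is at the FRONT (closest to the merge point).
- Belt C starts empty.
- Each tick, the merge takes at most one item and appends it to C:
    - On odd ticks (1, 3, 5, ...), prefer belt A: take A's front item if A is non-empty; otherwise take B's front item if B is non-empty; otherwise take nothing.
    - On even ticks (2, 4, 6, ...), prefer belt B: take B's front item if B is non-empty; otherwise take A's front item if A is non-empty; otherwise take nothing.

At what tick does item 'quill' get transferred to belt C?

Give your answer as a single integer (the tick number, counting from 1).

Tick 1: prefer A, take hinge from A; A=[quill] B=[fin,peg,axle,node] C=[hinge]
Tick 2: prefer B, take fin from B; A=[quill] B=[peg,axle,node] C=[hinge,fin]
Tick 3: prefer A, take quill from A; A=[-] B=[peg,axle,node] C=[hinge,fin,quill]

Answer: 3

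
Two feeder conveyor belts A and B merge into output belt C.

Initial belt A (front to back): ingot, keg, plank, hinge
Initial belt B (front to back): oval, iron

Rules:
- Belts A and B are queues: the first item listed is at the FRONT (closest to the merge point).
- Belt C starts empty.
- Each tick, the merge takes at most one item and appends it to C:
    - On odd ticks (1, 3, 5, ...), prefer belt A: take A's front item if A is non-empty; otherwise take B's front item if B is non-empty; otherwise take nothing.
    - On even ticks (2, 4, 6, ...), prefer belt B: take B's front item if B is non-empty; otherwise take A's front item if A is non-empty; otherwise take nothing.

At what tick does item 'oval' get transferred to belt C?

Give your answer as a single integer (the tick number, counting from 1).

Tick 1: prefer A, take ingot from A; A=[keg,plank,hinge] B=[oval,iron] C=[ingot]
Tick 2: prefer B, take oval from B; A=[keg,plank,hinge] B=[iron] C=[ingot,oval]

Answer: 2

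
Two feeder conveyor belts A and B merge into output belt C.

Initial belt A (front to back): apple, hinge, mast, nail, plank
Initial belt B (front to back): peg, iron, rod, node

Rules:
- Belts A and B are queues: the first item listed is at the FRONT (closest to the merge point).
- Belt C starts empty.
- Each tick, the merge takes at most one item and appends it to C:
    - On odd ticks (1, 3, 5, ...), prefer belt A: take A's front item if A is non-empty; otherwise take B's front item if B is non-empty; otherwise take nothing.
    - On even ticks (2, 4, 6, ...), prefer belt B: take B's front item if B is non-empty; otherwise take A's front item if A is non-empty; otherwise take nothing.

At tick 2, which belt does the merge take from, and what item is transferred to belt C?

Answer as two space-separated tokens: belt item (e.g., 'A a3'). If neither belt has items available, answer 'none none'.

Answer: B peg

Derivation:
Tick 1: prefer A, take apple from A; A=[hinge,mast,nail,plank] B=[peg,iron,rod,node] C=[apple]
Tick 2: prefer B, take peg from B; A=[hinge,mast,nail,plank] B=[iron,rod,node] C=[apple,peg]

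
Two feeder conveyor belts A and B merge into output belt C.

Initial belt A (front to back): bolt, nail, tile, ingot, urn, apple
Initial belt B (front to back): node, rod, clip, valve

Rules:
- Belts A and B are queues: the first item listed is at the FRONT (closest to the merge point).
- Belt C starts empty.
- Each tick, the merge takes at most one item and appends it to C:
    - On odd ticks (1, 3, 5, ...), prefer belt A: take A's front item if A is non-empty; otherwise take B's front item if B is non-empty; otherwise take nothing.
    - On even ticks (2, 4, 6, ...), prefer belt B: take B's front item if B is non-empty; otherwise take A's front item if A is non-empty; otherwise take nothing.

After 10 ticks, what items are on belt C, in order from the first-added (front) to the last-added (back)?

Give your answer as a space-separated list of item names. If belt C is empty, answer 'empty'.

Tick 1: prefer A, take bolt from A; A=[nail,tile,ingot,urn,apple] B=[node,rod,clip,valve] C=[bolt]
Tick 2: prefer B, take node from B; A=[nail,tile,ingot,urn,apple] B=[rod,clip,valve] C=[bolt,node]
Tick 3: prefer A, take nail from A; A=[tile,ingot,urn,apple] B=[rod,clip,valve] C=[bolt,node,nail]
Tick 4: prefer B, take rod from B; A=[tile,ingot,urn,apple] B=[clip,valve] C=[bolt,node,nail,rod]
Tick 5: prefer A, take tile from A; A=[ingot,urn,apple] B=[clip,valve] C=[bolt,node,nail,rod,tile]
Tick 6: prefer B, take clip from B; A=[ingot,urn,apple] B=[valve] C=[bolt,node,nail,rod,tile,clip]
Tick 7: prefer A, take ingot from A; A=[urn,apple] B=[valve] C=[bolt,node,nail,rod,tile,clip,ingot]
Tick 8: prefer B, take valve from B; A=[urn,apple] B=[-] C=[bolt,node,nail,rod,tile,clip,ingot,valve]
Tick 9: prefer A, take urn from A; A=[apple] B=[-] C=[bolt,node,nail,rod,tile,clip,ingot,valve,urn]
Tick 10: prefer B, take apple from A; A=[-] B=[-] C=[bolt,node,nail,rod,tile,clip,ingot,valve,urn,apple]

Answer: bolt node nail rod tile clip ingot valve urn apple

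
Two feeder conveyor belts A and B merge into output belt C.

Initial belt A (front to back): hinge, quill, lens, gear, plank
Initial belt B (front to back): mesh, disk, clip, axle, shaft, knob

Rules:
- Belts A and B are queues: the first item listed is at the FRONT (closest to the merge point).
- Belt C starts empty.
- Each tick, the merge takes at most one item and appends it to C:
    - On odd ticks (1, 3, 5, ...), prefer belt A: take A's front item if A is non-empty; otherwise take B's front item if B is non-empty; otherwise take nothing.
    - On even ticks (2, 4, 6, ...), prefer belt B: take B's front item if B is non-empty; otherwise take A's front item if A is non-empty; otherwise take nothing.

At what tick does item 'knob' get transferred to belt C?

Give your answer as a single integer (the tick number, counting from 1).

Tick 1: prefer A, take hinge from A; A=[quill,lens,gear,plank] B=[mesh,disk,clip,axle,shaft,knob] C=[hinge]
Tick 2: prefer B, take mesh from B; A=[quill,lens,gear,plank] B=[disk,clip,axle,shaft,knob] C=[hinge,mesh]
Tick 3: prefer A, take quill from A; A=[lens,gear,plank] B=[disk,clip,axle,shaft,knob] C=[hinge,mesh,quill]
Tick 4: prefer B, take disk from B; A=[lens,gear,plank] B=[clip,axle,shaft,knob] C=[hinge,mesh,quill,disk]
Tick 5: prefer A, take lens from A; A=[gear,plank] B=[clip,axle,shaft,knob] C=[hinge,mesh,quill,disk,lens]
Tick 6: prefer B, take clip from B; A=[gear,plank] B=[axle,shaft,knob] C=[hinge,mesh,quill,disk,lens,clip]
Tick 7: prefer A, take gear from A; A=[plank] B=[axle,shaft,knob] C=[hinge,mesh,quill,disk,lens,clip,gear]
Tick 8: prefer B, take axle from B; A=[plank] B=[shaft,knob] C=[hinge,mesh,quill,disk,lens,clip,gear,axle]
Tick 9: prefer A, take plank from A; A=[-] B=[shaft,knob] C=[hinge,mesh,quill,disk,lens,clip,gear,axle,plank]
Tick 10: prefer B, take shaft from B; A=[-] B=[knob] C=[hinge,mesh,quill,disk,lens,clip,gear,axle,plank,shaft]
Tick 11: prefer A, take knob from B; A=[-] B=[-] C=[hinge,mesh,quill,disk,lens,clip,gear,axle,plank,shaft,knob]

Answer: 11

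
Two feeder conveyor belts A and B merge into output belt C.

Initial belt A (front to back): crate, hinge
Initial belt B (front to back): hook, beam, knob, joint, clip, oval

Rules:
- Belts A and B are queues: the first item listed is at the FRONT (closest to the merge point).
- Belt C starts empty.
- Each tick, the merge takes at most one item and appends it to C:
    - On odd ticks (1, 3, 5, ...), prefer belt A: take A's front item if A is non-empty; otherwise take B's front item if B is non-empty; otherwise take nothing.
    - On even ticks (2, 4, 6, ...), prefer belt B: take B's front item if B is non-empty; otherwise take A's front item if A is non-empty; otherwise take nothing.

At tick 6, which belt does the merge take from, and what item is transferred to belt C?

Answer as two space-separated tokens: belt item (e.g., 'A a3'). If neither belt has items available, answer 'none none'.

Tick 1: prefer A, take crate from A; A=[hinge] B=[hook,beam,knob,joint,clip,oval] C=[crate]
Tick 2: prefer B, take hook from B; A=[hinge] B=[beam,knob,joint,clip,oval] C=[crate,hook]
Tick 3: prefer A, take hinge from A; A=[-] B=[beam,knob,joint,clip,oval] C=[crate,hook,hinge]
Tick 4: prefer B, take beam from B; A=[-] B=[knob,joint,clip,oval] C=[crate,hook,hinge,beam]
Tick 5: prefer A, take knob from B; A=[-] B=[joint,clip,oval] C=[crate,hook,hinge,beam,knob]
Tick 6: prefer B, take joint from B; A=[-] B=[clip,oval] C=[crate,hook,hinge,beam,knob,joint]

Answer: B joint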